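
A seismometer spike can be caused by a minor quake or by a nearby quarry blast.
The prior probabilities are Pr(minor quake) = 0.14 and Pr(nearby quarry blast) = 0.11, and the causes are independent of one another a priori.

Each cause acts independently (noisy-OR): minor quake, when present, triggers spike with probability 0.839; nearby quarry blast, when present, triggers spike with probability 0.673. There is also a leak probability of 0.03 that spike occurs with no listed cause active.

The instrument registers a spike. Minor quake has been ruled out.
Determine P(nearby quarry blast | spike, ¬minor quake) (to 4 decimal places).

Under noisy-OR, P(spike | causes) = 1 − (1−0.03)·∏(1−qᵢ) over the active causes.
For the numerator, keep only nearby quarry blast=true terms: 0.68281×0.11 = 0.075109
Denominator P(spike | ¬minor quake): 0.03×0.89 + 0.68281×0.11 = 0.101809
Posterior = 0.075109 / 0.101809 ≈ 0.7377

P(nearby quarry blast | spike, ¬minor quake) ≈ 0.7377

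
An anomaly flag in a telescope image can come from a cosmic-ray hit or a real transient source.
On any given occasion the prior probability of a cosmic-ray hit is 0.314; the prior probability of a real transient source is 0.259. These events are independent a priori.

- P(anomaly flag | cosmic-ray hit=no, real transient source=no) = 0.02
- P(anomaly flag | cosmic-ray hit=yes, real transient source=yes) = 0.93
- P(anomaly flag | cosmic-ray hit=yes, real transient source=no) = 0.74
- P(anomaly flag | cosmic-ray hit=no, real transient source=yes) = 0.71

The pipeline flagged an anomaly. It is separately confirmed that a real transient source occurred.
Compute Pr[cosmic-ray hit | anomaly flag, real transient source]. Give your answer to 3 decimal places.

Pr[cosmic-ray hit | anomaly flag, real transient source] ≈ 0.375

Weight on cosmic-ray hit=true, given the evidence: 0.93×0.314 = 0.292020
Normalizer over all consistent configurations: 0.71×0.686 + 0.93×0.314 = 0.779080
P(cosmic-ray hit | anomaly flag, real transient source) = 0.292020/0.779080 ≈ 0.375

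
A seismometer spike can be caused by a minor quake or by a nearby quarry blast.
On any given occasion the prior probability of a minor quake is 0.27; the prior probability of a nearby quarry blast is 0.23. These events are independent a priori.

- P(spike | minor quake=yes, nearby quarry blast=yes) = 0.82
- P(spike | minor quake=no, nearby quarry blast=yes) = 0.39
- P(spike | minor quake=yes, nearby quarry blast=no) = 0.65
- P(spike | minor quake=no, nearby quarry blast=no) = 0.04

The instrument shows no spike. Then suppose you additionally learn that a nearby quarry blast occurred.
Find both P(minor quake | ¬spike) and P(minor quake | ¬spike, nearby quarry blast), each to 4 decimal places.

P(¬spike) = 0.96×0.73×0.77 + 0.61×0.73×0.23 + 0.35×0.27×0.77 + 0.18×0.27×0.23 = 0.539616 + 0.102419 + 0.072765 + 0.011178 = 0.725978
The minor quake-present share is 0.072765 + 0.011178 = 0.083943.
P(minor quake | ¬spike) = 0.083943 / 0.725978 ≈ 0.1156

With the extra evidence:
Sum P(¬spike|·) weighted by the priors over both values of minor quake:
  P(¬spike | nearby quarry blast) = 0.61×0.73 + 0.18×0.27
        = 0.445300 + 0.048600 = 0.493900
The terms with minor quake present sum to 0.048600, so
  P(minor quake | ¬spike, nearby quarry blast) = 0.048600 / 0.493900 ≈ 0.0984

P(minor quake | ¬spike) ≈ 0.1156; P(minor quake | ¬spike, nearby quarry blast) ≈ 0.0984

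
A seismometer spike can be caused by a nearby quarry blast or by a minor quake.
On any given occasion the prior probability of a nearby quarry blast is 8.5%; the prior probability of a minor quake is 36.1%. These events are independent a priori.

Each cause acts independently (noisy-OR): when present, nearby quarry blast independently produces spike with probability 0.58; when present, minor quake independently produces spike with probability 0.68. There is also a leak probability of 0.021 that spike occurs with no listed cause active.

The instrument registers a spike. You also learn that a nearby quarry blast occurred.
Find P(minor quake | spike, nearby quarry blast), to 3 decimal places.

P(minor quake | spike, nearby quarry blast) ≈ 0.455

Under noisy-OR, P(spike | causes) = 1 − (1−0.021)·∏(1−qᵢ) over the active causes.
For the numerator, keep only minor quake=true terms: 0.868422×0.361 = 0.313500
The normalizing constant is 0.58882×0.639 + 0.868422×0.361 = 0.689756
Posterior = 0.313500 / 0.689756 ≈ 0.455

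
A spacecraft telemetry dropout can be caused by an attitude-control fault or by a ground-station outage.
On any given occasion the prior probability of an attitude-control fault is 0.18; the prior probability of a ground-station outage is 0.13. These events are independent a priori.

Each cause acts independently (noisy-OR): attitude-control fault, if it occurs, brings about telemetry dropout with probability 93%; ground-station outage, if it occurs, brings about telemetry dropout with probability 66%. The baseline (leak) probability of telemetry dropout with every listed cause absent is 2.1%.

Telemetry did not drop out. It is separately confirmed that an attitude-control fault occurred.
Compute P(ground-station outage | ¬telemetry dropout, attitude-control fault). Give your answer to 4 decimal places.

P(ground-station outage | ¬telemetry dropout, attitude-control fault) ≈ 0.0483

Under noisy-OR, P(telemetry dropout | causes) = 1 − (1−0.021)·∏(1−qᵢ) over the active causes.
Weight on ground-station outage=true, given the evidence: 0.0233·0.13 = 0.003029
Normalizer over all consistent configurations: 0.06853·0.87 + 0.0233·0.13 = 0.062650
Posterior = 0.003029 / 0.062650 ≈ 0.0483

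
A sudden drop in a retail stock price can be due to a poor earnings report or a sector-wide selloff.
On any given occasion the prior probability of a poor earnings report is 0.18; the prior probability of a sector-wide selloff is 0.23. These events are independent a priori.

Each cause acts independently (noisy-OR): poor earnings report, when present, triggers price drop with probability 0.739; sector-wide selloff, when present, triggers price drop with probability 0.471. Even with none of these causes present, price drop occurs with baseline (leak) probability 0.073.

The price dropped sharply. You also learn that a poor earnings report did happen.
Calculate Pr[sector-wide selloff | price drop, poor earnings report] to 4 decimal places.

Under noisy-OR, P(price drop | causes) = 1 − (1−0.073)·∏(1−qᵢ) over the active causes.
Enumerate both values of sector-wide selloff and weight by the priors:
  P(price drop | poor earnings report) = 0.758053×0.77 + 0.87201×0.23
        = 0.583701 + 0.200562 = 0.784263
The terms with sector-wide selloff present sum to 0.200562, so
  P(sector-wide selloff | price drop, poor earnings report) = 0.200562 / 0.784263 ≈ 0.2557

Pr[sector-wide selloff | price drop, poor earnings report] ≈ 0.2557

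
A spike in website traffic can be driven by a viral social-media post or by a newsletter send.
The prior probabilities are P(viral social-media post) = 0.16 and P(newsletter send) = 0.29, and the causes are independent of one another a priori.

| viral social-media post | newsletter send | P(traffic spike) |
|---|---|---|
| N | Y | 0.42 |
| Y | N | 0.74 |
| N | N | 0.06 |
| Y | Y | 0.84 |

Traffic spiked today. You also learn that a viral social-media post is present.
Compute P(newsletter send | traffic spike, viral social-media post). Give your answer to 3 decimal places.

P(newsletter send | traffic spike, viral social-media post) ≈ 0.317

P(traffic spike | viral social-media post) = 0.74×0.71 + 0.84×0.29 = 0.525400 + 0.243600 = 0.769000
The newsletter send-present share is 0.84×0.29 = 0.243600.
P(newsletter send | traffic spike, viral social-media post) = 0.243600 / 0.769000 ≈ 0.317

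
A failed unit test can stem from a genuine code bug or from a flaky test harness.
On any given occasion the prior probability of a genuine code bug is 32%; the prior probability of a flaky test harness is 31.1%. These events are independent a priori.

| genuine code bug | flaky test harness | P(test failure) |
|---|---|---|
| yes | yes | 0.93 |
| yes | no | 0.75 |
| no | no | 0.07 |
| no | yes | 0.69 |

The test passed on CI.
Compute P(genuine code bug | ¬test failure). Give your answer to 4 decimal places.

P(genuine code bug | ¬test failure) ≈ 0.1102

Sum P(¬test failure|·) weighted by the priors over the 4 (genuine code bug, flaky test harness) configurations:
  P(¬test failure) = 0.93·0.68·0.689 + 0.31·0.68·0.311 + 0.25·0.32·0.689 + 0.07·0.32·0.311
        = 0.435724 + 0.065559 + 0.055120 + 0.006966 = 0.563369
Keeping only the genuine code bug-present terms gives 0.062086, so
  P(genuine code bug | ¬test failure) = 0.062086 / 0.563369 ≈ 0.1102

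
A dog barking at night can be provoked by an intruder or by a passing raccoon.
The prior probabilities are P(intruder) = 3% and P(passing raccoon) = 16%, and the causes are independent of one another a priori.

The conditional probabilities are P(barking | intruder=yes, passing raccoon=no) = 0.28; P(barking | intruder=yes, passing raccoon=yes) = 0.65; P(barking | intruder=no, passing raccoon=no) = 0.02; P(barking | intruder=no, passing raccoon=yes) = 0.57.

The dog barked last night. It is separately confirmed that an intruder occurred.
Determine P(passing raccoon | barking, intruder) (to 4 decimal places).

P(barking | intruder) = 0.28×0.84 + 0.65×0.16 = 0.235200 + 0.104000 = 0.339200
Of this, 0.104000 comes from 0.65×0.16 (the passing raccoon=true cases).
P(passing raccoon | barking, intruder) = 0.104000 / 0.339200 ≈ 0.3066

P(passing raccoon | barking, intruder) ≈ 0.3066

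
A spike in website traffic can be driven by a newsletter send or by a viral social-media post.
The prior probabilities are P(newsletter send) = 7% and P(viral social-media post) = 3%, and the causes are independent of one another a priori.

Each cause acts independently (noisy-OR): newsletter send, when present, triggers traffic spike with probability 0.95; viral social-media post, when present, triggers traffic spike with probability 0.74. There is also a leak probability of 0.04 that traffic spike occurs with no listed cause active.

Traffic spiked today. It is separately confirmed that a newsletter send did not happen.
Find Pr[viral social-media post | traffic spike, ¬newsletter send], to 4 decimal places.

Pr[viral social-media post | traffic spike, ¬newsletter send] ≈ 0.3672

Under noisy-OR, P(traffic spike | causes) = 1 − (1−0.04)·∏(1−qᵢ) over the active causes.
Weight on viral social-media post=true, given the evidence: 0.7504×0.03 = 0.022512
Normalizer over all consistent configurations: 0.04×0.97 + 0.7504×0.03 = 0.061312
Posterior = 0.022512 / 0.061312 ≈ 0.3672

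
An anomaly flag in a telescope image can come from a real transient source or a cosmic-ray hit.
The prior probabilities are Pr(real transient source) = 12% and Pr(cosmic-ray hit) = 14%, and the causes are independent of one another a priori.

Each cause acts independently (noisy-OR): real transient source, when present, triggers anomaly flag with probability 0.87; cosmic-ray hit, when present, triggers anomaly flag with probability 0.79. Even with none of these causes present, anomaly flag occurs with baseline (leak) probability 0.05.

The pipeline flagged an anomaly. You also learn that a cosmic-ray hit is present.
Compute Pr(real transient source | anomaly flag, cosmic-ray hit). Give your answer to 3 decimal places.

Pr(real transient source | anomaly flag, cosmic-ray hit) ≈ 0.142

Under noisy-OR, P(anomaly flag | causes) = 1 − (1−0.05)·∏(1−qᵢ) over the active causes.
Weight on real transient source=true, given the evidence: 0.974065·0.12 = 0.116888
Normalizer over all consistent configurations: 0.8005·0.88 + 0.974065·0.12 = 0.821328
Posterior = 0.116888 / 0.821328 ≈ 0.142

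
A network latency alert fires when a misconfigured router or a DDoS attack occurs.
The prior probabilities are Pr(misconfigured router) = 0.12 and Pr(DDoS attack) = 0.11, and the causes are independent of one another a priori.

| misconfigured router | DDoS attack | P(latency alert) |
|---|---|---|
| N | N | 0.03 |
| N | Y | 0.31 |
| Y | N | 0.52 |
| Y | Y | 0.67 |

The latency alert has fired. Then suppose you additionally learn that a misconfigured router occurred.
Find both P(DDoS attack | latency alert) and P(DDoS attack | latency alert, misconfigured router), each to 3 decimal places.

Weight on DDoS attack=true, given the evidence: 0.030008 + 0.008844 = 0.038852
The normalizing constant is 0.03·0.88·0.89 + 0.31·0.88·0.11 + 0.52·0.12·0.89 + 0.67·0.12·0.11 = 0.117884
P(DDoS attack | latency alert) = 0.038852/0.117884 ≈ 0.330

Now also conditioning on misconfigured router=true:
Weight on DDoS attack=true, given the evidence: 0.67·0.11 = 0.073700
Denominator P(latency alert | misconfigured router): 0.52·0.89 + 0.67·0.11 = 0.536500
Posterior = 0.073700 / 0.536500 ≈ 0.137

P(DDoS attack | latency alert) ≈ 0.330; P(DDoS attack | latency alert, misconfigured router) ≈ 0.137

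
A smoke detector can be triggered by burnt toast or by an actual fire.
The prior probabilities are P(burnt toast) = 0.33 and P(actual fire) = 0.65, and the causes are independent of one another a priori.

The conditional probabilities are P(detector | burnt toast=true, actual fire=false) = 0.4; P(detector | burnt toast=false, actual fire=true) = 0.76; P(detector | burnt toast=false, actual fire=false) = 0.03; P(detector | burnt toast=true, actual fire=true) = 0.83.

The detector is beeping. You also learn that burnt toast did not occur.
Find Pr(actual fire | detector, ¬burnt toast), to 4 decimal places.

Pr(actual fire | detector, ¬burnt toast) ≈ 0.9792

P(detector | ¬burnt toast) = 0.03·0.35 + 0.76·0.65 = 0.010500 + 0.494000 = 0.504500
The actual fire-present share is 0.76·0.65 = 0.494000.
P(actual fire | detector, ¬burnt toast) = 0.494000 / 0.504500 ≈ 0.9792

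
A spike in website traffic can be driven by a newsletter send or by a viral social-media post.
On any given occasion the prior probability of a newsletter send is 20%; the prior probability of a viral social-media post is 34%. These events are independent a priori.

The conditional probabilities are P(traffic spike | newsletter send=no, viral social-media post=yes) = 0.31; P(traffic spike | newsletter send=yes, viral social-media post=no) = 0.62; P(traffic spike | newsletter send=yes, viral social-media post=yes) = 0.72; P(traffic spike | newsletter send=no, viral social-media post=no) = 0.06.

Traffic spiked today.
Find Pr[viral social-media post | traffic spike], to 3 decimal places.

Pr[viral social-media post | traffic spike] ≈ 0.540

Enumerate the 4 (newsletter send, viral social-media post) configurations and weight by the priors:
  P(traffic spike) = 0.06*0.8*0.66 + 0.31*0.8*0.34 + 0.62*0.2*0.66 + 0.72*0.2*0.34
        = 0.031680 + 0.084320 + 0.081840 + 0.048960 = 0.246800
The terms with viral social-media post present sum to 0.133280, so
  P(viral social-media post | traffic spike) = 0.133280 / 0.246800 ≈ 0.540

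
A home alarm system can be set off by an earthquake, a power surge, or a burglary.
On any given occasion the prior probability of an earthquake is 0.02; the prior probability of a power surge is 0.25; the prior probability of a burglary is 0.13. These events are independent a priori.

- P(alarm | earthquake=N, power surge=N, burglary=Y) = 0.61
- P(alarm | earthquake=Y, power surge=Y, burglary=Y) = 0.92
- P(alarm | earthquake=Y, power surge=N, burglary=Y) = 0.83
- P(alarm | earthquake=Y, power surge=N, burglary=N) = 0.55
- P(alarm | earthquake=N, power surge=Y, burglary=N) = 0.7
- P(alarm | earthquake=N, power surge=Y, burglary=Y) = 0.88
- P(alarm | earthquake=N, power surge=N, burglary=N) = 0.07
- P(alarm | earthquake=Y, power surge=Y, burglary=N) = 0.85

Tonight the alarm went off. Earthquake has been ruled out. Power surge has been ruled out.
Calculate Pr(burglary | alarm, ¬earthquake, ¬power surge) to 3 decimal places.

Enumerate both values of burglary and weight by the priors:
  P(alarm | ¬earthquake, ¬power surge) = 0.07*0.87 + 0.61*0.13
        = 0.060900 + 0.079300 = 0.140200
Configurations with burglary contribute 0.079300, so
  P(burglary | alarm, ¬earthquake, ¬power surge) = 0.079300 / 0.140200 ≈ 0.566

Pr(burglary | alarm, ¬earthquake, ¬power surge) ≈ 0.566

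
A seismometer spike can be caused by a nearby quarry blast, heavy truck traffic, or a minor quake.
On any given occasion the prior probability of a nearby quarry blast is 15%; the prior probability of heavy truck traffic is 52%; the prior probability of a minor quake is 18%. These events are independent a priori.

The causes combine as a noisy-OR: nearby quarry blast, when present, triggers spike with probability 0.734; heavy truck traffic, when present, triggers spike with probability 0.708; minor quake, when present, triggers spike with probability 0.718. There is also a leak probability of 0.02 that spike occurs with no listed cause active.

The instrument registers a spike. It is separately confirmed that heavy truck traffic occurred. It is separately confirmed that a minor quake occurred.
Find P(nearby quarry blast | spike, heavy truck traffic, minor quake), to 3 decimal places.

P(nearby quarry blast | spike, heavy truck traffic, minor quake) ≈ 0.158

Under noisy-OR, P(spike | causes) = 1 − (1−0.02)·∏(1−qᵢ) over the active causes.
P(spike | heavy truck traffic, minor quake) = 0.919303·0.85 + 0.978535·0.15 = 0.781408 + 0.146780 = 0.928188
The nearby quarry blast-present share is 0.978535·0.15 = 0.146780.
Hence the posterior is 0.146780/0.928188 ≈ 0.158.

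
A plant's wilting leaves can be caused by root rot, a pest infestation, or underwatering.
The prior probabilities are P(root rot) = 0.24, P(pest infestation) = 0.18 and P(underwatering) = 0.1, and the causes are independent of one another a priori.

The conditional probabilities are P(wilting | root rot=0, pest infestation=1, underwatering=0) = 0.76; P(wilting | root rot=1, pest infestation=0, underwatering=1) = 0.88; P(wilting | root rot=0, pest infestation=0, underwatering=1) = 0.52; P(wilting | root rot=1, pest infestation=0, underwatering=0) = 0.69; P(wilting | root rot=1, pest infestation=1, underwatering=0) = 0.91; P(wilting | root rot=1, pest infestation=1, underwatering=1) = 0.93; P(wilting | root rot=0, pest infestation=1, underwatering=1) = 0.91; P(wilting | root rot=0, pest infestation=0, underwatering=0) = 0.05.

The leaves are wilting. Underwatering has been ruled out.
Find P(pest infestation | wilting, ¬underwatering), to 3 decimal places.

P(pest infestation | wilting, ¬underwatering) ≈ 0.462

P(wilting | ¬underwatering) = 0.05×0.76×0.82 + 0.76×0.76×0.18 + 0.69×0.24×0.82 + 0.91×0.24×0.18 = 0.031160 + 0.103968 + 0.135792 + 0.039312 = 0.310232
The pest infestation-present share is 0.103968 + 0.039312 = 0.143280.
So P(pest infestation | wilting, ¬underwatering) = 0.143280/0.310232 ≈ 0.462.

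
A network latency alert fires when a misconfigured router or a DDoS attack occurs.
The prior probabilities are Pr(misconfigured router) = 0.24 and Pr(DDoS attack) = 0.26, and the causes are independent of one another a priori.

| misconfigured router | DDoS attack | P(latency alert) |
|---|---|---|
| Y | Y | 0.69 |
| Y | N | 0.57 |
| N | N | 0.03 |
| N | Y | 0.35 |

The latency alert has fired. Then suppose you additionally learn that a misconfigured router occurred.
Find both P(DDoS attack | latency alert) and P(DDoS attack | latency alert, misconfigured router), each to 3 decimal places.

P(DDoS attack | latency alert) ≈ 0.487; P(DDoS attack | latency alert, misconfigured router) ≈ 0.298

Sum P(latency alert|·) weighted by the priors over the 4 (misconfigured router, DDoS attack) configurations:
  P(latency alert) = 0.03·0.76·0.74 + 0.35·0.76·0.26 + 0.57·0.24·0.74 + 0.69·0.24·0.26
        = 0.016872 + 0.069160 + 0.101232 + 0.043056 = 0.230320
The terms with DDoS attack present sum to 0.112216, so
  P(DDoS attack | latency alert) = 0.112216 / 0.230320 ≈ 0.487

Now condition on the additional information:
Enumerate both values of DDoS attack and weight by the priors:
  P(latency alert | misconfigured router) = 0.57·0.74 + 0.69·0.26
        = 0.421800 + 0.179400 = 0.601200
Keeping only the DDoS attack-present terms gives 0.179400, so
  P(DDoS attack | latency alert, misconfigured router) = 0.179400 / 0.601200 ≈ 0.298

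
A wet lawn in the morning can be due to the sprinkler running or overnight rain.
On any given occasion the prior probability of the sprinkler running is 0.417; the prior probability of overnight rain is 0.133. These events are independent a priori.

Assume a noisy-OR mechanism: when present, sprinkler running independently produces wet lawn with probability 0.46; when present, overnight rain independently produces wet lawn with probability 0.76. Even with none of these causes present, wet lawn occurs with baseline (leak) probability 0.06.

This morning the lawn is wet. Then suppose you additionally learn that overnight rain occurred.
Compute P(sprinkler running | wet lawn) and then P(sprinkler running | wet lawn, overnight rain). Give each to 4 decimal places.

Under noisy-OR, P(wet lawn | causes) = 1 − (1−0.06)·∏(1−qᵢ) over the active causes.
P(wet lawn) = 0.06×0.583×0.867 + 0.7744×0.583×0.133 + 0.4924×0.417×0.867 + 0.878176×0.417×0.133 = 0.030328 + 0.060046 + 0.178022 + 0.048705 = 0.317101
The sprinkler running-present share is 0.178022 + 0.048705 = 0.226727.
P(sprinkler running | wet lawn) = 0.226727 / 0.317101 ≈ 0.7150

Now also conditioning on overnight rain=true:
Numerator (weight on configurations with sprinkler running): 0.878176·0.417 = 0.366199
Denominator P(wet lawn | overnight rain): 0.7744·0.583 + 0.878176·0.417 = 0.817674
Posterior = 0.366199 / 0.817674 ≈ 0.4479

P(sprinkler running | wet lawn) ≈ 0.7150; P(sprinkler running | wet lawn, overnight rain) ≈ 0.4479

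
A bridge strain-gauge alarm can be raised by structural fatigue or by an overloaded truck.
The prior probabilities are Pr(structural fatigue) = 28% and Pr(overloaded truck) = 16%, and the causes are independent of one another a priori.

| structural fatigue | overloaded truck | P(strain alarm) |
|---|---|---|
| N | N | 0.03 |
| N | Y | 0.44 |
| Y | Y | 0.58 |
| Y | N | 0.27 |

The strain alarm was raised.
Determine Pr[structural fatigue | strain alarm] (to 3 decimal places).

P(strain alarm) = 0.03*0.72*0.84 + 0.44*0.72*0.16 + 0.27*0.28*0.84 + 0.58*0.28*0.16 = 0.018144 + 0.050688 + 0.063504 + 0.025984 = 0.158320
Of this, 0.089488 comes from 0.063504 + 0.025984 (the structural fatigue=true cases).
So P(structural fatigue | strain alarm) = 0.089488/0.158320 ≈ 0.565.

Pr[structural fatigue | strain alarm] ≈ 0.565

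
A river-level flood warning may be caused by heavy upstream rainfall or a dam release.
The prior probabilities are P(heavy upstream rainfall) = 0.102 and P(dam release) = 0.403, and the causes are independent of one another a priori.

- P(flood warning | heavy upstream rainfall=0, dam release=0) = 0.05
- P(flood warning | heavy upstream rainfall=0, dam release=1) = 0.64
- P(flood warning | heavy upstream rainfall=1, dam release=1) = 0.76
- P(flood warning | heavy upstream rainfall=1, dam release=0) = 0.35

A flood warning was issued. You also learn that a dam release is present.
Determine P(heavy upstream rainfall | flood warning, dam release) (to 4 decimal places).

P(flood warning | dam release) = 0.64*0.898 + 0.76*0.102 = 0.574720 + 0.077520 = 0.652240
The heavy upstream rainfall-present share is 0.76*0.102 = 0.077520.
P(heavy upstream rainfall | flood warning, dam release) = 0.077520 / 0.652240 ≈ 0.1189

P(heavy upstream rainfall | flood warning, dam release) ≈ 0.1189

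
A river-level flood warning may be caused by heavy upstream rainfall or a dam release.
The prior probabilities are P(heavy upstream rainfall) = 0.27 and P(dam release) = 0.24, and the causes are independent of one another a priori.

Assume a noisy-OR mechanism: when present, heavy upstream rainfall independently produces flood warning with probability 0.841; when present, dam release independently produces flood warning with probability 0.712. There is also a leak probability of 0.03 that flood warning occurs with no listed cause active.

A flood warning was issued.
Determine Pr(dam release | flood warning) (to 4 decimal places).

Under noisy-OR, P(flood warning | causes) = 1 − (1−0.03)·∏(1−qᵢ) over the active causes.
Enumerate the 4 (heavy upstream rainfall, dam release) configurations and weight by the priors:
  P(flood warning) = 0.03*0.73*0.76 + 0.72064*0.73*0.24 + 0.84577*0.27*0.76 + 0.955582*0.27*0.24
        = 0.016644 + 0.126256 + 0.173552 + 0.061922 = 0.378374
Keeping only the dam release-present terms gives 0.188178, so
  P(dam release | flood warning) = 0.188178 / 0.378374 ≈ 0.4973

Pr(dam release | flood warning) ≈ 0.4973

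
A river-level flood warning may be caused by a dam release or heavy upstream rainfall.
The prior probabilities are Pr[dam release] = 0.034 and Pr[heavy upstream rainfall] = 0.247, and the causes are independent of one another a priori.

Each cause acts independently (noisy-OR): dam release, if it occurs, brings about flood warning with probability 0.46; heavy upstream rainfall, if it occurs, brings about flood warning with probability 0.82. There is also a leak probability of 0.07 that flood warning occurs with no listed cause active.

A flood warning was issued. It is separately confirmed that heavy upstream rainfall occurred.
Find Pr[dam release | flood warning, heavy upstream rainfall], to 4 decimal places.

Pr[dam release | flood warning, heavy upstream rainfall] ≈ 0.0370

Under noisy-OR, P(flood warning | causes) = 1 − (1−0.07)·∏(1−qᵢ) over the active causes.
P(flood warning | heavy upstream rainfall) = 0.8326×0.966 + 0.909604×0.034 = 0.804292 + 0.030927 = 0.835219
Restricting to configurations with dam release present: 0.909604×0.034 = 0.030927.
So P(dam release | flood warning, heavy upstream rainfall) = 0.030927/0.835219 ≈ 0.0370.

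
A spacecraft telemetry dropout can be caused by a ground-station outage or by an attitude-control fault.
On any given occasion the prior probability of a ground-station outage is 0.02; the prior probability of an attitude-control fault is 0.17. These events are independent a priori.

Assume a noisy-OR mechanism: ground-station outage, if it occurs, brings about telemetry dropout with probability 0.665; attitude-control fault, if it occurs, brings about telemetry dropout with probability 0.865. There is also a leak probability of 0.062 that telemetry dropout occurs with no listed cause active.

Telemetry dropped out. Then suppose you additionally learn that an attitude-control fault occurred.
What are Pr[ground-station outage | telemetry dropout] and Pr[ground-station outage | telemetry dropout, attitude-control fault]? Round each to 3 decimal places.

Under noisy-OR, P(telemetry dropout | causes) = 1 − (1−0.062)·∏(1−qᵢ) over the active causes.
Sum P(telemetry dropout|·) weighted by the priors over the 4 (ground-station outage, attitude-control fault) configurations:
  P(telemetry dropout) = 0.062×0.98×0.83 + 0.87337×0.98×0.17 + 0.68577×0.02×0.83 + 0.957579×0.02×0.17
        = 0.050431 + 0.145503 + 0.011384 + 0.003256 = 0.210574
Keeping only the ground-station outage-present terms gives 0.014640, so
  P(ground-station outage | telemetry dropout) = 0.014640 / 0.210574 ≈ 0.070

Now also conditioning on attitude-control fault=true:
By total probability over both values of ground-station outage:
  P(telemetry dropout | attitude-control fault) = 0.87337·0.98 + 0.957579·0.02
        = 0.855903 + 0.019152 = 0.875055
Configurations with ground-station outage contribute 0.019152, so
  P(ground-station outage | telemetry dropout, attitude-control fault) = 0.019152 / 0.875055 ≈ 0.022
This is intercausal reasoning (explaining away): once attitude-control fault accounts for the telemetry dropout, ground-station outage becomes less likely.

Pr[ground-station outage | telemetry dropout] ≈ 0.070; Pr[ground-station outage | telemetry dropout, attitude-control fault] ≈ 0.022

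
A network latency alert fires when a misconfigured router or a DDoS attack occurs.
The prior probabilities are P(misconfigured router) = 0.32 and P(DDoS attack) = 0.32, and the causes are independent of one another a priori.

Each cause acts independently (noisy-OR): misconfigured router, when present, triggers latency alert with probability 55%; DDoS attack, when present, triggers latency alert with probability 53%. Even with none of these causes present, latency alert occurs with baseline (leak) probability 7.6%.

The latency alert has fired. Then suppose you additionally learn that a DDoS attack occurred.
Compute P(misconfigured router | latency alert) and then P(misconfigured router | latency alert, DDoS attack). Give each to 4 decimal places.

Under noisy-OR, P(latency alert | causes) = 1 − (1−0.076)·∏(1−qᵢ) over the active causes.
P(latency alert) = 0.076×0.68×0.68 + 0.56572×0.68×0.32 + 0.5842×0.32×0.68 + 0.804574×0.32×0.32 = 0.035142 + 0.123101 + 0.127122 + 0.082388 = 0.367753
Restricting to configurations with misconfigured router present: 0.127122 + 0.082388 = 0.209510.
Hence the posterior is 0.209510/0.367753 ≈ 0.5697.

Now also conditioning on DDoS attack=true:
Sum P(latency alert|·) weighted by the priors over both values of misconfigured router:
  P(latency alert | DDoS attack) = 0.56572·0.68 + 0.804574·0.32
        = 0.384690 + 0.257464 = 0.642154
Keeping only the misconfigured router-present terms gives 0.257464, so
  P(misconfigured router | latency alert, DDoS attack) = 0.257464 / 0.642154 ≈ 0.4009
This is intercausal reasoning (explaining away): once DDoS attack accounts for the latency alert, misconfigured router becomes less likely.

P(misconfigured router | latency alert) ≈ 0.5697; P(misconfigured router | latency alert, DDoS attack) ≈ 0.4009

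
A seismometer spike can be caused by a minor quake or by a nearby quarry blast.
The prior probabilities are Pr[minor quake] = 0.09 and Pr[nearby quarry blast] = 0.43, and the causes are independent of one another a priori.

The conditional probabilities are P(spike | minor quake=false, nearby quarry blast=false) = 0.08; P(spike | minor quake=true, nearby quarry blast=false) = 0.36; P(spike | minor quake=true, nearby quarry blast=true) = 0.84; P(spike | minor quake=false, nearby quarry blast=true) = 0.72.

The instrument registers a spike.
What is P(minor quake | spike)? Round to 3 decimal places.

P(minor quake | spike) ≈ 0.136

Numerator (weight on configurations with minor quake): 0.018468 + 0.032508 = 0.050976
The normalizing constant is 0.08×0.91×0.57 + 0.72×0.91×0.43 + 0.36×0.09×0.57 + 0.84×0.09×0.43 = 0.374208
P(minor quake | spike) = 0.050976/0.374208 ≈ 0.136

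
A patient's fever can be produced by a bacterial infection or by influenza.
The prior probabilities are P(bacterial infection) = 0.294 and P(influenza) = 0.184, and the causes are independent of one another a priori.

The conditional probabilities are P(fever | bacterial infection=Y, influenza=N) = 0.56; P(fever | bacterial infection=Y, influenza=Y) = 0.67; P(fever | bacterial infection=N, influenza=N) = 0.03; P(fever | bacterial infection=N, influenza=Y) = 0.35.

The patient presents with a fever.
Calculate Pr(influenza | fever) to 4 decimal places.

Weight on influenza=true, given the evidence: 0.045466 + 0.036244 = 0.081710
Normalizer over all consistent configurations: 0.03×0.706×0.816 + 0.35×0.706×0.184 + 0.56×0.294×0.816 + 0.67×0.294×0.184 = 0.233339
Posterior = 0.081710 / 0.233339 ≈ 0.3502

Pr(influenza | fever) ≈ 0.3502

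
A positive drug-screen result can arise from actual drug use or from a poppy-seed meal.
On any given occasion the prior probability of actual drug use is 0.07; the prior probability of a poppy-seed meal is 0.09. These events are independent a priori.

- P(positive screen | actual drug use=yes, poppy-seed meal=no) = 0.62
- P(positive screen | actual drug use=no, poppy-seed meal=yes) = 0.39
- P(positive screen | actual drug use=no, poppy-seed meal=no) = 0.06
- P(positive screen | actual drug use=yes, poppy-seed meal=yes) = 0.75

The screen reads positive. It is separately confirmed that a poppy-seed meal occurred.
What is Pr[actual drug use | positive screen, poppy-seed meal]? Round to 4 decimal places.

Pr[actual drug use | positive screen, poppy-seed meal] ≈ 0.1264

P(positive screen | poppy-seed meal) = 0.39*0.93 + 0.75*0.07 = 0.362700 + 0.052500 = 0.415200
Restricting to configurations with actual drug use present: 0.75*0.07 = 0.052500.
Hence the posterior is 0.052500/0.415200 ≈ 0.1264.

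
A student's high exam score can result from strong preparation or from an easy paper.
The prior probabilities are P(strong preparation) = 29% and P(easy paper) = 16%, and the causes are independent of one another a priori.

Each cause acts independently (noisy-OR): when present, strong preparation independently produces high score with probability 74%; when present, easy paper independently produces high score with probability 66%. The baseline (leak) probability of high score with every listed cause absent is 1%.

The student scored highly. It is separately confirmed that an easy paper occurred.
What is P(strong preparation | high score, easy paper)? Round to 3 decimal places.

P(strong preparation | high score, easy paper) ≈ 0.360

Under noisy-OR, P(high score | causes) = 1 − (1−0.01)·∏(1−qᵢ) over the active causes.
For the numerator, keep only strong preparation=true terms: 0.912484*0.29 = 0.264620
The normalizing constant is 0.6634*0.71 + 0.912484*0.29 = 0.735634
Posterior = 0.264620 / 0.735634 ≈ 0.360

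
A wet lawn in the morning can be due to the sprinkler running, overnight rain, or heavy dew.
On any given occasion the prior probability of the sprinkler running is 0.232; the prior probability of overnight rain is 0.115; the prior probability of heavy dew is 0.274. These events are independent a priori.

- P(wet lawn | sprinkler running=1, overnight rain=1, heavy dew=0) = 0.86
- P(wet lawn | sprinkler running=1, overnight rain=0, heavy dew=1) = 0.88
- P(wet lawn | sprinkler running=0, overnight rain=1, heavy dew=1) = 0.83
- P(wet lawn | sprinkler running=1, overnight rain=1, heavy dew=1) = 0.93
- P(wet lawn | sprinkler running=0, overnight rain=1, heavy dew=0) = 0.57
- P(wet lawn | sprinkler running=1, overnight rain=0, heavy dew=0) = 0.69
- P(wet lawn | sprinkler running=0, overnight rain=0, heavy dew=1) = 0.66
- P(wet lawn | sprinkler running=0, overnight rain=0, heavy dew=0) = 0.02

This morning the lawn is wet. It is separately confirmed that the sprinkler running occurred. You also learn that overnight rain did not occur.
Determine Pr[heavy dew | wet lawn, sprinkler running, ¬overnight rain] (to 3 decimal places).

Pr[heavy dew | wet lawn, sprinkler running, ¬overnight rain] ≈ 0.325

P(wet lawn | sprinkler running, ¬overnight rain) = 0.69*0.726 + 0.88*0.274 = 0.500940 + 0.241120 = 0.742060
Restricting to configurations with heavy dew present: 0.88*0.274 = 0.241120.
Hence the posterior is 0.241120/0.742060 ≈ 0.325.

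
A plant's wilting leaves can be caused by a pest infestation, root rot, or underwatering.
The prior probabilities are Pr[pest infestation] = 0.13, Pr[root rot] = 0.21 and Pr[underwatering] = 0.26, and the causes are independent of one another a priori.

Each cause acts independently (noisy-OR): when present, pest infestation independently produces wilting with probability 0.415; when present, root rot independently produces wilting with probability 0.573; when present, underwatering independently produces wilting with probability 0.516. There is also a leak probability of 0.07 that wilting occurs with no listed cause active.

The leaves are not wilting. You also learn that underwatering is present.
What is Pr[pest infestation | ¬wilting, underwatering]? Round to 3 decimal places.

Under noisy-OR, P(wilting | causes) = 1 − (1−0.07)·∏(1−qᵢ) over the active causes.
Numerator (weight on configurations with pest infestation): 0.027043 + 0.003070 = 0.030113
Denominator P(¬wilting | underwatering): 0.45012*0.87*0.79 + 0.192201*0.87*0.21 + 0.26332*0.13*0.79 + 0.112438*0.13*0.21 = 0.374595
Posterior = 0.030113 / 0.374595 ≈ 0.080

Pr[pest infestation | ¬wilting, underwatering] ≈ 0.080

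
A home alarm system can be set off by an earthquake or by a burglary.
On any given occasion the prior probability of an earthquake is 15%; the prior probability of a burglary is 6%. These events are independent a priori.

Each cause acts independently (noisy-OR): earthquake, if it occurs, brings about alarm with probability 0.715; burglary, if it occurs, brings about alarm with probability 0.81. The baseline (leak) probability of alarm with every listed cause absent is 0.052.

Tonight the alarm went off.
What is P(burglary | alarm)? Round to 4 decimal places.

Under noisy-OR, P(alarm | causes) = 1 − (1−0.052)·∏(1−qᵢ) over the active causes.
For the numerator, keep only burglary=true terms: 0.041814 + 0.008538 = 0.050352
Normalizer over all consistent configurations: 0.052*0.85*0.94 + 0.81988*0.85*0.06 + 0.72982*0.15*0.94 + 0.948666*0.15*0.06 = 0.194805
P(burglary | alarm) = 0.050352/0.194805 ≈ 0.2585

P(burglary | alarm) ≈ 0.2585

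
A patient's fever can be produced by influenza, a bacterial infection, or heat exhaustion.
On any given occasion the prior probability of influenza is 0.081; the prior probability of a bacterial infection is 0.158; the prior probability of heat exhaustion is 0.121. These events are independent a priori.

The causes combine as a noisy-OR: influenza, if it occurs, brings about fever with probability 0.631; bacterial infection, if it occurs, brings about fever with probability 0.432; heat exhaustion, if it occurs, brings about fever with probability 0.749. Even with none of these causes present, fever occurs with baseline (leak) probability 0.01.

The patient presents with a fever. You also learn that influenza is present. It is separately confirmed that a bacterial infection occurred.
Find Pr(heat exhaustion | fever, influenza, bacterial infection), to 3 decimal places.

Under noisy-OR, P(fever | causes) = 1 − (1−0.01)·∏(1−qᵢ) over the active causes.
Weight on heat exhaustion=true, given the evidence: 0.947918*0.121 = 0.114698
Normalizer over all consistent configurations: 0.792504*0.879 + 0.947918*0.121 = 0.811309
Posterior = 0.114698 / 0.811309 ≈ 0.141

Pr(heat exhaustion | fever, influenza, bacterial infection) ≈ 0.141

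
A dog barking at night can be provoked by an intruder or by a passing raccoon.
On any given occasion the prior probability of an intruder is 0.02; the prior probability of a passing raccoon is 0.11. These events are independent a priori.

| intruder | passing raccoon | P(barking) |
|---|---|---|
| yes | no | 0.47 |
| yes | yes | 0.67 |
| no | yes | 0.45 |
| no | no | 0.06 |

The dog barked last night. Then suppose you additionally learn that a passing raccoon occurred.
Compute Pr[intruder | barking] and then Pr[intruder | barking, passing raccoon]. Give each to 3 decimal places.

P(barking) = 0.06×0.98×0.89 + 0.45×0.98×0.11 + 0.47×0.02×0.89 + 0.67×0.02×0.11 = 0.052332 + 0.048510 + 0.008366 + 0.001474 = 0.110682
The intruder-present share is 0.008366 + 0.001474 = 0.009840.
P(intruder | barking) = 0.009840 / 0.110682 ≈ 0.089

Now also conditioning on passing raccoon=true:
Sum P(barking|·) weighted by the priors over both values of intruder:
  P(barking | passing raccoon) = 0.45·0.98 + 0.67·0.02
        = 0.441000 + 0.013400 = 0.454400
Keeping only the intruder-present terms gives 0.013400, so
  P(intruder | barking, passing raccoon) = 0.013400 / 0.454400 ≈ 0.029

Pr[intruder | barking] ≈ 0.089; Pr[intruder | barking, passing raccoon] ≈ 0.029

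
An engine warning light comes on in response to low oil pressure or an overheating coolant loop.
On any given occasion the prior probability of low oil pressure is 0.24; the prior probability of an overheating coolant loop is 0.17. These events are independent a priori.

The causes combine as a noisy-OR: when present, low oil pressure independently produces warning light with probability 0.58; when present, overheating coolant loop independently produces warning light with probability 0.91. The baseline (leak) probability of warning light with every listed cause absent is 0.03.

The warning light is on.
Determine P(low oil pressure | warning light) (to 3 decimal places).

P(low oil pressure | warning light) ≈ 0.535

Under noisy-OR, P(warning light | causes) = 1 − (1−0.03)·∏(1−qᵢ) over the active causes.
P(warning light) = 0.03×0.76×0.83 + 0.9127×0.76×0.17 + 0.5926×0.24×0.83 + 0.963334×0.24×0.17 = 0.018924 + 0.117921 + 0.118046 + 0.039304 = 0.294195
Restricting to configurations with low oil pressure present: 0.118046 + 0.039304 = 0.157350.
Hence the posterior is 0.157350/0.294195 ≈ 0.535.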